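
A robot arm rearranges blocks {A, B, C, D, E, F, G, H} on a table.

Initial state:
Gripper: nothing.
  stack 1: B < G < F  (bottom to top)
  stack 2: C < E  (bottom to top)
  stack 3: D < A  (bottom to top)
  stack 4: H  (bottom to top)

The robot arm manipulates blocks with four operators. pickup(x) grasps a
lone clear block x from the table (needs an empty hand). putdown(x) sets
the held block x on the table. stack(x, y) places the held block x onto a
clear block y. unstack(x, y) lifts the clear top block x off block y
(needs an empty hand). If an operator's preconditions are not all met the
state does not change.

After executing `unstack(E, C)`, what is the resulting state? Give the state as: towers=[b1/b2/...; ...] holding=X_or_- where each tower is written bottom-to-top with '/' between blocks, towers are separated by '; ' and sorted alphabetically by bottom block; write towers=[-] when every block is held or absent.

before: towers=[B/G/F; C/E; D/A; H] holding=-
pre[unstack(E, C)]: on(E,C) ✓, clear(E) ✓, handempty ✓
all met → apply unstack(E, C)
after:  towers=[B/G/F; C; D/A; H] holding=E

towers=[B/G/F; C; D/A; H] holding=E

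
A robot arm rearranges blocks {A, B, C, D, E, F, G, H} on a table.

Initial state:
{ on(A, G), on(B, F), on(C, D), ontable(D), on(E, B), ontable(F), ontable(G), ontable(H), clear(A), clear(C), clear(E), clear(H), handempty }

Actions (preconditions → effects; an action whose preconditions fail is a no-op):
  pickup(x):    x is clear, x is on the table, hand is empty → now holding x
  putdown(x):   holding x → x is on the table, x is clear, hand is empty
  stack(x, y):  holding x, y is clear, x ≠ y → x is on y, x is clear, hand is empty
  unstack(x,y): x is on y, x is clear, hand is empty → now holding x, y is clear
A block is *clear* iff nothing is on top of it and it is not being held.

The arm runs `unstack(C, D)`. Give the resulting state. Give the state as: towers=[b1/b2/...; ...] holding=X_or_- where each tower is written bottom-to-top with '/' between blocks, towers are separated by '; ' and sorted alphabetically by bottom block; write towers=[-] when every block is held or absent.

towers=[D; F/B/E; G/A; H] holding=C

before: towers=[D/C; F/B/E; G/A; H] holding=-
pre[unstack(C, D)]: on(C,D) ✓, clear(C) ✓, handempty ✓
all met → apply unstack(C, D)
after:  towers=[D; F/B/E; G/A; H] holding=C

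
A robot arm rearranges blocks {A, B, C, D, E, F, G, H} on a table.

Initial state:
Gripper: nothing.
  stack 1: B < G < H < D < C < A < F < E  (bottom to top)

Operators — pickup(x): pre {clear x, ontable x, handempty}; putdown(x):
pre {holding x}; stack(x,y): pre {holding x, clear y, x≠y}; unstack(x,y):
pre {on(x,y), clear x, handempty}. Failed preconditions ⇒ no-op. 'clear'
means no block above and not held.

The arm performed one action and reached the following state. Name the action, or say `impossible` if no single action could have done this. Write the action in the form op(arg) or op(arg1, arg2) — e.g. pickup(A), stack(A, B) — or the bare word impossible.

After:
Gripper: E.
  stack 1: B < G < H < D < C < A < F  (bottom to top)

unstack(E, F)

target: towers=[B/G/H/D/C/A/F] holding=E
     unstack(E, F) → towers=[B/G/H/D/C/A/F] holding=E  ← match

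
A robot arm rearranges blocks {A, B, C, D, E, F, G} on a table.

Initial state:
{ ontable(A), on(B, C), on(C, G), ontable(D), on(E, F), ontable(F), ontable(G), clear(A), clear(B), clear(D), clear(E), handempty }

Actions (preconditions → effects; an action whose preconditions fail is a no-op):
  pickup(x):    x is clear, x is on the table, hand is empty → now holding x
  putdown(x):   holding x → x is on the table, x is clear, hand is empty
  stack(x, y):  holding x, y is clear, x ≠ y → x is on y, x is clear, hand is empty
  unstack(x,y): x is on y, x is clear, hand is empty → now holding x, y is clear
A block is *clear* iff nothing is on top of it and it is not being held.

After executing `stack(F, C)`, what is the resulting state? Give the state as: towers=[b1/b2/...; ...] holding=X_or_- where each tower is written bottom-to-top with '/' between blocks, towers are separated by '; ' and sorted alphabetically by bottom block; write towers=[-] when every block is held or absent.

before: towers=[A; D; F/E; G/C/B] holding=-
pre[stack(F, C)]: holding(F) fail, clear(C) fail, F≠C ok
holding(F), clear(C) unmet → stack(F, C) is a no-op
after:  towers=[A; D; F/E; G/C/B] holding=-

towers=[A; D; F/E; G/C/B] holding=-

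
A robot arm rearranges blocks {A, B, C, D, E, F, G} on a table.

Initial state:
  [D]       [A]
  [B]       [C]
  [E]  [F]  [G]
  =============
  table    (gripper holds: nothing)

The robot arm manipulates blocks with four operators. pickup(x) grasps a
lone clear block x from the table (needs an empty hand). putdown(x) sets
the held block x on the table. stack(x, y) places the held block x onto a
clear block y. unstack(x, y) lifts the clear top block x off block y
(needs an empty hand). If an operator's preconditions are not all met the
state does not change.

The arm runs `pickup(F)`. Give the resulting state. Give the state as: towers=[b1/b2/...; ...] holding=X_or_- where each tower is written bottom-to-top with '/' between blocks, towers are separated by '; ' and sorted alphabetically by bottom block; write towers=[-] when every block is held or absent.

towers=[E/B/D; G/C/A] holding=F

before: towers=[E/B/D; F; G/C/A] holding=-
pre[pickup(F)]: clear(F) ok, ontable(F) ok, handempty ok
all met → apply pickup(F)
after:  towers=[E/B/D; G/C/A] holding=F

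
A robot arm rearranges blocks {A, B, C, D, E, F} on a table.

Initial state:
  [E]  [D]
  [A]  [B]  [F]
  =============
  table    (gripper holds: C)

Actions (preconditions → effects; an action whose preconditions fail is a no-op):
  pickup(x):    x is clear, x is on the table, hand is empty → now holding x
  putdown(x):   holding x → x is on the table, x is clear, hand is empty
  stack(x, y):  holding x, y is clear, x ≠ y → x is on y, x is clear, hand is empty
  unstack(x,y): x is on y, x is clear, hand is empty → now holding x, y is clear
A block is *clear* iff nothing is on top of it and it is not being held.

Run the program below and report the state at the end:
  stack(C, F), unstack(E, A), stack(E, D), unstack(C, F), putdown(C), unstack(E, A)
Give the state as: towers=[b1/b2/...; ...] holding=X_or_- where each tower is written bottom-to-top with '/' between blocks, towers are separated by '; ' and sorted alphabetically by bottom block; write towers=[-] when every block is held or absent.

step 1 (stack(C, F)): towers=[A/E; B/D; F/C] holding=-
step 2 (unstack(E, A)): towers=[A; B/D; F/C] holding=E
step 3 (stack(E, D)): towers=[A; B/D/E; F/C] holding=-
step 4 (unstack(C, F)): towers=[A; B/D/E; F] holding=C
step 5 (putdown(C)): towers=[A; B/D/E; C; F] holding=-
step 6 (unstack(E, A)) [no-op]: towers=[A; B/D/E; C; F] holding=-

towers=[A; B/D/E; C; F] holding=-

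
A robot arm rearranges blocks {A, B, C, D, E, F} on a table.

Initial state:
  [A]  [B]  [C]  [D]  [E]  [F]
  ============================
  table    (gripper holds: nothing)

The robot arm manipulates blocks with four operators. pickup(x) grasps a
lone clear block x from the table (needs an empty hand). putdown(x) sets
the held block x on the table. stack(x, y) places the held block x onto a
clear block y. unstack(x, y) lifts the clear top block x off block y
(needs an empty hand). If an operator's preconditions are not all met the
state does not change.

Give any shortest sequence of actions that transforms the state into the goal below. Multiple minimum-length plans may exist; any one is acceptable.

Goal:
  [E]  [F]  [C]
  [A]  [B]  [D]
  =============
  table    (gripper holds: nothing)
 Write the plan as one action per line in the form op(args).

pickup(F)
stack(F, B)
pickup(E)
stack(E, A)
pickup(C)
stack(C, D)

step 1 (pickup(F)): towers=[A; B; C; D; E] holding=F
step 2 (stack(F, B)): towers=[A; B/F; C; D; E] holding=-
step 3 (pickup(E)): towers=[A; B/F; C; D] holding=E
step 4 (stack(E, A)): towers=[A/E; B/F; C; D] holding=-
step 5 (pickup(C)): towers=[A/E; B/F; D] holding=C
step 6 (stack(C, D)): towers=[A/E; B/F; D/C] holding=-
goal check: towers=[A/E; B/F; D/C] holding=- — reached (length 6, optimal by BFS)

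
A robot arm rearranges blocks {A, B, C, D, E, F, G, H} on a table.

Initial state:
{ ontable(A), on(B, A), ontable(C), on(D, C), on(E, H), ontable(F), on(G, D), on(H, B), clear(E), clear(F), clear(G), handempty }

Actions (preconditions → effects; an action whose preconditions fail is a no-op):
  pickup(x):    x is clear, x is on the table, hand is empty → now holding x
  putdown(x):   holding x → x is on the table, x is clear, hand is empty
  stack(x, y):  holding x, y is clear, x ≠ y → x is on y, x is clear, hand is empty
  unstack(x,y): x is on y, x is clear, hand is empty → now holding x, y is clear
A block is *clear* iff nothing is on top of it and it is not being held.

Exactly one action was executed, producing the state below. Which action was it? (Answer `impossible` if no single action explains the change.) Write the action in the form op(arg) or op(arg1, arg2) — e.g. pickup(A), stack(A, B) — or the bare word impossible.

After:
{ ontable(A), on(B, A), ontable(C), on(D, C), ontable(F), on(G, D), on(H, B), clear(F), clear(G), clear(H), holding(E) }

target: towers=[A/B/H; C/D/G; F] holding=E
     unstack(G, D) → towers=[A/B/H/E; C/D; F] holding=G
     unstack(E, H) → towers=[A/B/H; C/D/G; F] holding=E  ← match
         pickup(F) → towers=[A/B/H/E; C/D/G] holding=F

unstack(E, H)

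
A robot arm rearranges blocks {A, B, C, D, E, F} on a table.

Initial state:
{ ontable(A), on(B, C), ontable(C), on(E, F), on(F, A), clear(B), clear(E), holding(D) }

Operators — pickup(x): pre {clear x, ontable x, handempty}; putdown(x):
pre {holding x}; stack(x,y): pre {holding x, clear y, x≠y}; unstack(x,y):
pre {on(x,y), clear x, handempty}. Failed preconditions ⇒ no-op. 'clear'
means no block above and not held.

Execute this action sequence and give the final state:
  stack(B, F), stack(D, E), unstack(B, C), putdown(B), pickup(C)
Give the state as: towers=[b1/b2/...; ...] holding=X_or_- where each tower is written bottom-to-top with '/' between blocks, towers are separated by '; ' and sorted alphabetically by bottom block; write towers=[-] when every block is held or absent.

towers=[A/F/E/D; B] holding=C

step 1 (stack(B, F)) [no-op]: towers=[A/F/E; C/B] holding=D
step 2 (stack(D, E)): towers=[A/F/E/D; C/B] holding=-
step 3 (unstack(B, C)): towers=[A/F/E/D; C] holding=B
step 4 (putdown(B)): towers=[A/F/E/D; B; C] holding=-
step 5 (pickup(C)): towers=[A/F/E/D; B] holding=C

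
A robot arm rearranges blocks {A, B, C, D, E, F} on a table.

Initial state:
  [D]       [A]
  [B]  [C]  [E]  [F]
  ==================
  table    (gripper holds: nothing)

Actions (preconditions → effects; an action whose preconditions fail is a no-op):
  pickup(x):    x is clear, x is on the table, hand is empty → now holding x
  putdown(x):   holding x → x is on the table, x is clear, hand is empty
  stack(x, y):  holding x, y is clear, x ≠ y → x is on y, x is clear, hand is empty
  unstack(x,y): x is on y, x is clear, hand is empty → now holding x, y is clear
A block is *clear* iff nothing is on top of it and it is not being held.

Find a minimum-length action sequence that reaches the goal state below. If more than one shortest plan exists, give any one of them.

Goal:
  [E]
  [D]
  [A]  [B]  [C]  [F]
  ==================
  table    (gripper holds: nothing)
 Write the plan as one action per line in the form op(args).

unstack(A, E)
putdown(A)
unstack(D, B)
stack(D, A)
pickup(E)
stack(E, D)

step 1 (unstack(A, E)): towers=[B/D; C; E; F] holding=A
step 2 (putdown(A)): towers=[A; B/D; C; E; F] holding=-
step 3 (unstack(D, B)): towers=[A; B; C; E; F] holding=D
step 4 (stack(D, A)): towers=[A/D; B; C; E; F] holding=-
step 5 (pickup(E)): towers=[A/D; B; C; F] holding=E
step 6 (stack(E, D)): towers=[A/D/E; B; C; F] holding=-
goal check: towers=[A/D/E; B; C; F] holding=- — reached (length 6, optimal by BFS)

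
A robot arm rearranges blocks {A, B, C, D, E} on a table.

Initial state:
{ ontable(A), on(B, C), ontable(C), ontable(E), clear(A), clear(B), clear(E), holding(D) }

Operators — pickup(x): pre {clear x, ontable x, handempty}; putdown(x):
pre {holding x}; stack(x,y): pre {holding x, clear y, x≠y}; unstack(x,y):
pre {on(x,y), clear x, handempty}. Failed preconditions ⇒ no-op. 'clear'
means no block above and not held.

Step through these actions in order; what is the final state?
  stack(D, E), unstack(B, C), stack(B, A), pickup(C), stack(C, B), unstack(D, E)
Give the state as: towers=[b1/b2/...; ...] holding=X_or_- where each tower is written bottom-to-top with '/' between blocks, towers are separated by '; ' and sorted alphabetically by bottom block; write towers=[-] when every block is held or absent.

step 1 (stack(D, E)): towers=[A; C/B; E/D] holding=-
step 2 (unstack(B, C)): towers=[A; C; E/D] holding=B
step 3 (stack(B, A)): towers=[A/B; C; E/D] holding=-
step 4 (pickup(C)): towers=[A/B; E/D] holding=C
step 5 (stack(C, B)): towers=[A/B/C; E/D] holding=-
step 6 (unstack(D, E)): towers=[A/B/C; E] holding=D

towers=[A/B/C; E] holding=D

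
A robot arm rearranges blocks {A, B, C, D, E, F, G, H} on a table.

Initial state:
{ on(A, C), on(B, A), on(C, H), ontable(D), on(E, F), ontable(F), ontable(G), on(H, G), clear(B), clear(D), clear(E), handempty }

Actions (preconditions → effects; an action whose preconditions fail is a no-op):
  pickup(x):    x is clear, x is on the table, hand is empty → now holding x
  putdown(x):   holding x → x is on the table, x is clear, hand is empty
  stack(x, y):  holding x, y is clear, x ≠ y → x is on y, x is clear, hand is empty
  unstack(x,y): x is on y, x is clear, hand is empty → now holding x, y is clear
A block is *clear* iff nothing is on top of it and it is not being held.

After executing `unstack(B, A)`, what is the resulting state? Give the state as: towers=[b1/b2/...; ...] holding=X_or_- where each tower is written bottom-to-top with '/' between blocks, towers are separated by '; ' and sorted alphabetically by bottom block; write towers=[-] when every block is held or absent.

before: towers=[D; F/E; G/H/C/A/B] holding=-
pre[unstack(B, A)]: on(B,A) ok, clear(B) ok, handempty ok
all met → apply unstack(B, A)
after:  towers=[D; F/E; G/H/C/A] holding=B

towers=[D; F/E; G/H/C/A] holding=B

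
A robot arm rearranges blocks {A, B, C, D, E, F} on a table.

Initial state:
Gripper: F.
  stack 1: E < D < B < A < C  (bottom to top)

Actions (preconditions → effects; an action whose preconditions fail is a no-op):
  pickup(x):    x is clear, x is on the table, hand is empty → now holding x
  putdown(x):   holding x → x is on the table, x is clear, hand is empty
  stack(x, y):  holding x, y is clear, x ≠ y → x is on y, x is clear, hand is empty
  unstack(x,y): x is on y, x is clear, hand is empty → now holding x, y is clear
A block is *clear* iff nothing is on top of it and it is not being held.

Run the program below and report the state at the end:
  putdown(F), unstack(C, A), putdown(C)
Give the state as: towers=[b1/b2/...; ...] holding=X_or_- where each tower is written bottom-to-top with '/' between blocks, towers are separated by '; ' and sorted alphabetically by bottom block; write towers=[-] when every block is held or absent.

towers=[C; E/D/B/A; F] holding=-

step 1 (putdown(F)): towers=[E/D/B/A/C; F] holding=-
step 2 (unstack(C, A)): towers=[E/D/B/A; F] holding=C
step 3 (putdown(C)): towers=[C; E/D/B/A; F] holding=-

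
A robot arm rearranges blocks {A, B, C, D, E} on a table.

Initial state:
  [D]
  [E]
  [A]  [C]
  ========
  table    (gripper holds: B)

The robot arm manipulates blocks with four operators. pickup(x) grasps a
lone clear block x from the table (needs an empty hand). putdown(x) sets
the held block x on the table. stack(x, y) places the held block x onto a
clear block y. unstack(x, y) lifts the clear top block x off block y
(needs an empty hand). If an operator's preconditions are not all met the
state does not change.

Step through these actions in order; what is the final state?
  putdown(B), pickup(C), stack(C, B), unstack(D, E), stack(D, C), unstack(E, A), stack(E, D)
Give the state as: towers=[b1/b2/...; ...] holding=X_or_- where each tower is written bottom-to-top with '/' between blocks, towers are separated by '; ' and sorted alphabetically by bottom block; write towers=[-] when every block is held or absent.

towers=[A; B/C/D/E] holding=-

step 1 (putdown(B)): towers=[A/E/D; B; C] holding=-
step 2 (pickup(C)): towers=[A/E/D; B] holding=C
step 3 (stack(C, B)): towers=[A/E/D; B/C] holding=-
step 4 (unstack(D, E)): towers=[A/E; B/C] holding=D
step 5 (stack(D, C)): towers=[A/E; B/C/D] holding=-
step 6 (unstack(E, A)): towers=[A; B/C/D] holding=E
step 7 (stack(E, D)): towers=[A; B/C/D/E] holding=-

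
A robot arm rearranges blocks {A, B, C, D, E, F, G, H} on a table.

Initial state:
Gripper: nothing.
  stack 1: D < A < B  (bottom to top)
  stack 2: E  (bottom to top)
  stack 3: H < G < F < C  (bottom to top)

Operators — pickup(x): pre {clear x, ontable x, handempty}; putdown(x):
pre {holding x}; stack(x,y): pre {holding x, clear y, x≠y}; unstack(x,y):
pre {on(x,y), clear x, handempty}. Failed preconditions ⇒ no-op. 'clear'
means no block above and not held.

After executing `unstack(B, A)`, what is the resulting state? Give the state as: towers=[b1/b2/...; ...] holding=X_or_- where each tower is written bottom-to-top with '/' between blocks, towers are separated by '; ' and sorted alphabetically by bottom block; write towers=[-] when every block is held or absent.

towers=[D/A; E; H/G/F/C] holding=B

before: towers=[D/A/B; E; H/G/F/C] holding=-
pre[unstack(B, A)]: on(B,A) ✓, clear(B) ✓, handempty ✓
all met → apply unstack(B, A)
after:  towers=[D/A; E; H/G/F/C] holding=B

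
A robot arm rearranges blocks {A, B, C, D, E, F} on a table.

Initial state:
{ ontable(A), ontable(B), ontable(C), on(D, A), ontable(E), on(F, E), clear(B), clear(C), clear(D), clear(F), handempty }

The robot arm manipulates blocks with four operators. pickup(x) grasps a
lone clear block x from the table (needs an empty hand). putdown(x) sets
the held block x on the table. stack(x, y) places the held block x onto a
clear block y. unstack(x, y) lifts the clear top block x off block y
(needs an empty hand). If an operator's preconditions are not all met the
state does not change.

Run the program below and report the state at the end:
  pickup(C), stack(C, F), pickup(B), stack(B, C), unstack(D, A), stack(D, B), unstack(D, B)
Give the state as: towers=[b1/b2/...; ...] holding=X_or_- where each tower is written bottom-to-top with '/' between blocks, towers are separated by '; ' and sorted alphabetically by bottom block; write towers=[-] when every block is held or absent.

towers=[A; E/F/C/B] holding=D

step 1 (pickup(C)): towers=[A/D; B; E/F] holding=C
step 2 (stack(C, F)): towers=[A/D; B; E/F/C] holding=-
step 3 (pickup(B)): towers=[A/D; E/F/C] holding=B
step 4 (stack(B, C)): towers=[A/D; E/F/C/B] holding=-
step 5 (unstack(D, A)): towers=[A; E/F/C/B] holding=D
step 6 (stack(D, B)): towers=[A; E/F/C/B/D] holding=-
step 7 (unstack(D, B)): towers=[A; E/F/C/B] holding=D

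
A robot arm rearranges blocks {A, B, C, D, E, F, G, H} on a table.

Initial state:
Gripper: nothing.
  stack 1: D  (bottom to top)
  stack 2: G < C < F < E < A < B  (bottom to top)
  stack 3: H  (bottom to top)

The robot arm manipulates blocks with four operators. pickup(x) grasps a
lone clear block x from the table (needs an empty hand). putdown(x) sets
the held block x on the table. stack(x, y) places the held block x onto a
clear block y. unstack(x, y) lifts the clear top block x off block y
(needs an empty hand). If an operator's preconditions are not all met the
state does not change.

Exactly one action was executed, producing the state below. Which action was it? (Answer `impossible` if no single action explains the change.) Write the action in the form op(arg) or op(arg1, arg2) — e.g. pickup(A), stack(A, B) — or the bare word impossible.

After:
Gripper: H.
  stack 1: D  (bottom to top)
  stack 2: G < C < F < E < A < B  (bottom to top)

pickup(H)

target: towers=[D; G/C/F/E/A/B] holding=H
         pickup(H) → towers=[D; G/C/F/E/A/B] holding=H  ← match
     unstack(B, A) → towers=[D; G/C/F/E/A; H] holding=B
         pickup(D) → towers=[G/C/F/E/A/B; H] holding=D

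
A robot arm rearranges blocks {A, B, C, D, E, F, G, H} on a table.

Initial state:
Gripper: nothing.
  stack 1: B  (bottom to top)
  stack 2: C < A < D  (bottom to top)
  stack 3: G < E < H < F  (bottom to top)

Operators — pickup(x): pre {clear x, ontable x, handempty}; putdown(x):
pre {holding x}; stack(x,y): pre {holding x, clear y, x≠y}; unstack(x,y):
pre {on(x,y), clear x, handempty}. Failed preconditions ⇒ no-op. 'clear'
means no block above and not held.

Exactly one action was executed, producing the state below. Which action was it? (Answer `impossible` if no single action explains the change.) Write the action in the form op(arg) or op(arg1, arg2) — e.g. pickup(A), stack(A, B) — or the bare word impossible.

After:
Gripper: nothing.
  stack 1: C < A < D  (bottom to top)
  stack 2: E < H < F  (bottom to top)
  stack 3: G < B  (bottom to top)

impossible

target: towers=[C/A/D; E/H/F; G/B] holding=-
         pickup(B) → towers=[C/A/D; G/E/H/F] holding=B
     unstack(F, H) → towers=[B; C/A/D; G/E/H] holding=F
     unstack(D, A) → towers=[B; C/A; G/E/H/F] holding=D
none of the 3 applicable actions match → impossible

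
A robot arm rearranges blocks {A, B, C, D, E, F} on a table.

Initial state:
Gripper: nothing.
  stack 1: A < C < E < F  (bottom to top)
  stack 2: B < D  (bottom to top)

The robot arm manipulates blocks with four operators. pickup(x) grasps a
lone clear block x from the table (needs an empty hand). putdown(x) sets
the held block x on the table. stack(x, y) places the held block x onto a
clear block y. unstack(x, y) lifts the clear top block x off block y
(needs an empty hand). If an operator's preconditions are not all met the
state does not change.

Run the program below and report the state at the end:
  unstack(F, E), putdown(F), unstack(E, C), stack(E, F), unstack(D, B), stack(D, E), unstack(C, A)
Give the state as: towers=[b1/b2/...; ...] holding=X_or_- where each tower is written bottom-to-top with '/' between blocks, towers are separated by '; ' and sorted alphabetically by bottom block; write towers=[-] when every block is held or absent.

step 1 (unstack(F, E)): towers=[A/C/E; B/D] holding=F
step 2 (putdown(F)): towers=[A/C/E; B/D; F] holding=-
step 3 (unstack(E, C)): towers=[A/C; B/D; F] holding=E
step 4 (stack(E, F)): towers=[A/C; B/D; F/E] holding=-
step 5 (unstack(D, B)): towers=[A/C; B; F/E] holding=D
step 6 (stack(D, E)): towers=[A/C; B; F/E/D] holding=-
step 7 (unstack(C, A)): towers=[A; B; F/E/D] holding=C

towers=[A; B; F/E/D] holding=C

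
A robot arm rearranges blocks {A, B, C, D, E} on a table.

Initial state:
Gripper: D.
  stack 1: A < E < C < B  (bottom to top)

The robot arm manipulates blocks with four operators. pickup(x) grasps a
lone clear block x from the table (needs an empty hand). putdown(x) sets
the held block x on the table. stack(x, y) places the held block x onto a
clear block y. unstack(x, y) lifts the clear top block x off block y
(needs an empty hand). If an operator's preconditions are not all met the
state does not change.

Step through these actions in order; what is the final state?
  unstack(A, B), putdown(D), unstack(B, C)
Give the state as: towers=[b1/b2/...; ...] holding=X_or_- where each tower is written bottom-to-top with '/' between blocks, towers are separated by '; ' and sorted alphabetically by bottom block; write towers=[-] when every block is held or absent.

step 1 (unstack(A, B)) [no-op]: towers=[A/E/C/B] holding=D
step 2 (putdown(D)): towers=[A/E/C/B; D] holding=-
step 3 (unstack(B, C)): towers=[A/E/C; D] holding=B

towers=[A/E/C; D] holding=B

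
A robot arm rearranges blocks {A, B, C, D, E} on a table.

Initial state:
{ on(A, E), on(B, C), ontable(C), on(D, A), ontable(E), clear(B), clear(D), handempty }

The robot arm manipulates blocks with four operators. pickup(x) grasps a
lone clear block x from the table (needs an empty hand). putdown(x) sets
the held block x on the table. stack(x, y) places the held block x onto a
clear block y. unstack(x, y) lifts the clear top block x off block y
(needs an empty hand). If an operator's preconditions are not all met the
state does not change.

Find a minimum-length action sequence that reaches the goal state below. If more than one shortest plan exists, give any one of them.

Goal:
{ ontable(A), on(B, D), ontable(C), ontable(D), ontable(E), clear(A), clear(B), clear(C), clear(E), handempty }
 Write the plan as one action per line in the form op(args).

step 1 (unstack(D, A)): towers=[C/B; E/A] holding=D
step 2 (putdown(D)): towers=[C/B; D; E/A] holding=-
step 3 (unstack(B, C)): towers=[C; D; E/A] holding=B
step 4 (stack(B, D)): towers=[C; D/B; E/A] holding=-
step 5 (unstack(A, E)): towers=[C; D/B; E] holding=A
step 6 (putdown(A)): towers=[A; C; D/B; E] holding=-
goal check: towers=[A; C; D/B; E] holding=- — reached (length 6, optimal by BFS)

unstack(D, A)
putdown(D)
unstack(B, C)
stack(B, D)
unstack(A, E)
putdown(A)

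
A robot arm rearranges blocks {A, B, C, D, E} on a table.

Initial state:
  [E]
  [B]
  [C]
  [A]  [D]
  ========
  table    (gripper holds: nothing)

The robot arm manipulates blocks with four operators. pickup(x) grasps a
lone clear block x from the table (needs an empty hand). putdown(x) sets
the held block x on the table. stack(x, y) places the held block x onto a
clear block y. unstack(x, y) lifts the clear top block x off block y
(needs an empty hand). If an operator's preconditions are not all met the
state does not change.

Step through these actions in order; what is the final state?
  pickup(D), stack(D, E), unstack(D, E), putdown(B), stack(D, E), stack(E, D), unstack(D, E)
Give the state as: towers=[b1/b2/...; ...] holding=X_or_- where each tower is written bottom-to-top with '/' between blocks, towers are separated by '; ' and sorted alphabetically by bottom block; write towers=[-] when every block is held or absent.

step 1 (pickup(D)): towers=[A/C/B/E] holding=D
step 2 (stack(D, E)): towers=[A/C/B/E/D] holding=-
step 3 (unstack(D, E)): towers=[A/C/B/E] holding=D
step 4 (putdown(B)) [no-op]: towers=[A/C/B/E] holding=D
step 5 (stack(D, E)): towers=[A/C/B/E/D] holding=-
step 6 (stack(E, D)) [no-op]: towers=[A/C/B/E/D] holding=-
step 7 (unstack(D, E)): towers=[A/C/B/E] holding=D

towers=[A/C/B/E] holding=D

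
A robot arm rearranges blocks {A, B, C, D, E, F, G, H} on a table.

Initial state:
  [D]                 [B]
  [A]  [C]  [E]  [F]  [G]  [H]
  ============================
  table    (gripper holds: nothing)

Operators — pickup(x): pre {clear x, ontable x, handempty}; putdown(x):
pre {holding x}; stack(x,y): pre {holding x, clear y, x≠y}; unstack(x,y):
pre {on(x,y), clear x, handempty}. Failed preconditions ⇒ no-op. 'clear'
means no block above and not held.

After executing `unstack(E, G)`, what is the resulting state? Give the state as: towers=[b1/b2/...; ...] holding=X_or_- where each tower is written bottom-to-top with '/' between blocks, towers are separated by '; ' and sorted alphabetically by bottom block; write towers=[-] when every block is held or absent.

towers=[A/D; C; E; F; G/B; H] holding=-

before: towers=[A/D; C; E; F; G/B; H] holding=-
pre[unstack(E, G)]: on(E,G) fail, clear(E) ok, handempty ok
on(E,G) unmet → unstack(E, G) is a no-op
after:  towers=[A/D; C; E; F; G/B; H] holding=-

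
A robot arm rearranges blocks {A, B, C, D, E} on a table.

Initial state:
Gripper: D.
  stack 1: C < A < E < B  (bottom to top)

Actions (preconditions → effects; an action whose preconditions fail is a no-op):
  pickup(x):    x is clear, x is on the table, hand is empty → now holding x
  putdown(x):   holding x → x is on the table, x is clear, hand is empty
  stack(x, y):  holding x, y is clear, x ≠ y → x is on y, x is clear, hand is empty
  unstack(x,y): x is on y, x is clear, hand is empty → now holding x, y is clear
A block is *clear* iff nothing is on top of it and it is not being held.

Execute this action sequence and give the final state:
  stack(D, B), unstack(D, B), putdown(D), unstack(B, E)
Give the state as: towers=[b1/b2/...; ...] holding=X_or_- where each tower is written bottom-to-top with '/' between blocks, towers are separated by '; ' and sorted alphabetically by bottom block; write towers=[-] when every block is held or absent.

towers=[C/A/E; D] holding=B

step 1 (stack(D, B)): towers=[C/A/E/B/D] holding=-
step 2 (unstack(D, B)): towers=[C/A/E/B] holding=D
step 3 (putdown(D)): towers=[C/A/E/B; D] holding=-
step 4 (unstack(B, E)): towers=[C/A/E; D] holding=B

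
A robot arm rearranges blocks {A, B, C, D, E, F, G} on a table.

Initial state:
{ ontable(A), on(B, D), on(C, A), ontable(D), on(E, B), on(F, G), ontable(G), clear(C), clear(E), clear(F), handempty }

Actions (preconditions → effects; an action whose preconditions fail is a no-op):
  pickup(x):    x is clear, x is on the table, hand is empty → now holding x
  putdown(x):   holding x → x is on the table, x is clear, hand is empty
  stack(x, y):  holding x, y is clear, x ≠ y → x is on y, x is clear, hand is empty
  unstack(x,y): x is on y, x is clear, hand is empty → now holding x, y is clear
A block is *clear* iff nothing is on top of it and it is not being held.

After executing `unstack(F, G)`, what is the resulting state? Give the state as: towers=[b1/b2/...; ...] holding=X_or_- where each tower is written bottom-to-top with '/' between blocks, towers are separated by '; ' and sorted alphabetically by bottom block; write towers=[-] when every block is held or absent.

before: towers=[A/C; D/B/E; G/F] holding=-
pre[unstack(F, G)]: on(F,G) ✓, clear(F) ✓, handempty ✓
all met → apply unstack(F, G)
after:  towers=[A/C; D/B/E; G] holding=F

towers=[A/C; D/B/E; G] holding=F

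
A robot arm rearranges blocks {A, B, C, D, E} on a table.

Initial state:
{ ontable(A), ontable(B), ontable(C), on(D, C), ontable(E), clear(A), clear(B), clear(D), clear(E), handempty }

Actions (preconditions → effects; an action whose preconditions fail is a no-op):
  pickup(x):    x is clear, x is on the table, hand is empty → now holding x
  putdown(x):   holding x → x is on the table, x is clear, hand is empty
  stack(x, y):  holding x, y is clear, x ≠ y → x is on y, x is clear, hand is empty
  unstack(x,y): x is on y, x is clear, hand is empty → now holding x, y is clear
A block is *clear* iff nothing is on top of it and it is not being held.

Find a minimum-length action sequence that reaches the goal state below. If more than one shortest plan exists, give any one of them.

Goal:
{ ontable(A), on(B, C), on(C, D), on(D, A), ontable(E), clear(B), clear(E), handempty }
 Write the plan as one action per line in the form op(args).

step 1 (unstack(D, C)): towers=[A; B; C; E] holding=D
step 2 (stack(D, A)): towers=[A/D; B; C; E] holding=-
step 3 (pickup(C)): towers=[A/D; B; E] holding=C
step 4 (stack(C, D)): towers=[A/D/C; B; E] holding=-
step 5 (pickup(B)): towers=[A/D/C; E] holding=B
step 6 (stack(B, C)): towers=[A/D/C/B; E] holding=-
goal check: towers=[A/D/C/B; E] holding=- — reached (length 6, optimal by BFS)

unstack(D, C)
stack(D, A)
pickup(C)
stack(C, D)
pickup(B)
stack(B, C)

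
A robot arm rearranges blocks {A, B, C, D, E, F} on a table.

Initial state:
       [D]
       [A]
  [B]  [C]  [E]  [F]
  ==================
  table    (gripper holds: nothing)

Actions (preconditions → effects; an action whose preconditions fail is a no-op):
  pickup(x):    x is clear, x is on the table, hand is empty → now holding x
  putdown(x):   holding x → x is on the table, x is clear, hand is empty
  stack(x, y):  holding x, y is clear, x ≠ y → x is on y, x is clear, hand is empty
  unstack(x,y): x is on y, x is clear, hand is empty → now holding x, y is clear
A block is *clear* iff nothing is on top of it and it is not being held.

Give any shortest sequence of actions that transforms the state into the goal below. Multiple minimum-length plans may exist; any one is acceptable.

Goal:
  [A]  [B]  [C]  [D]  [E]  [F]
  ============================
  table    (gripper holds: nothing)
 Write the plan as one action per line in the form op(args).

step 1 (unstack(D, A)): towers=[B; C/A; E; F] holding=D
step 2 (putdown(D)): towers=[B; C/A; D; E; F] holding=-
step 3 (unstack(A, C)): towers=[B; C; D; E; F] holding=A
step 4 (putdown(A)): towers=[A; B; C; D; E; F] holding=-
goal check: towers=[A; B; C; D; E; F] holding=- — reached (length 4, optimal by BFS)

unstack(D, A)
putdown(D)
unstack(A, C)
putdown(A)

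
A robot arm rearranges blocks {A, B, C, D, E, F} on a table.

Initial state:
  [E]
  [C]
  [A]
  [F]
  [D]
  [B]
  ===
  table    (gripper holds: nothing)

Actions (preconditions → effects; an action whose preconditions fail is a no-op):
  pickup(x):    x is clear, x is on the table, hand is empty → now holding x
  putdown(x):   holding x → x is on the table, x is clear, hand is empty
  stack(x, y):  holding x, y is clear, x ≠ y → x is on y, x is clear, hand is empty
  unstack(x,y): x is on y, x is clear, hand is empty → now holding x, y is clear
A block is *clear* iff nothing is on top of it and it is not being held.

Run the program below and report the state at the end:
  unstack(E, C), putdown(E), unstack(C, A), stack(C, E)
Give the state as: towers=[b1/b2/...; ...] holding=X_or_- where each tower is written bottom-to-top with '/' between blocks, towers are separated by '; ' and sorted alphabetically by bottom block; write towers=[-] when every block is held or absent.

towers=[B/D/F/A; E/C] holding=-

step 1 (unstack(E, C)): towers=[B/D/F/A/C] holding=E
step 2 (putdown(E)): towers=[B/D/F/A/C; E] holding=-
step 3 (unstack(C, A)): towers=[B/D/F/A; E] holding=C
step 4 (stack(C, E)): towers=[B/D/F/A; E/C] holding=-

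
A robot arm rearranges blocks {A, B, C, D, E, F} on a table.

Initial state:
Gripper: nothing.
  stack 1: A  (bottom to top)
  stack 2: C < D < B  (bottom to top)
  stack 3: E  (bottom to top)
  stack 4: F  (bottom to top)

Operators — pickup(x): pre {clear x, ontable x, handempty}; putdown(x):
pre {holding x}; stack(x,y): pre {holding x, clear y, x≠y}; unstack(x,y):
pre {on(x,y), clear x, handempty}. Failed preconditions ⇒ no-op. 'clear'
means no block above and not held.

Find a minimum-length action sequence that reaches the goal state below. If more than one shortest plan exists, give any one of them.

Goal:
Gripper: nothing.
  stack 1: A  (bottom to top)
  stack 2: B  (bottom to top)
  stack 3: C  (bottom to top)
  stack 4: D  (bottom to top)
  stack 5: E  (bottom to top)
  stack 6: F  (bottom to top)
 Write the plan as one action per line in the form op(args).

step 1 (unstack(B, D)): towers=[A; C/D; E; F] holding=B
step 2 (putdown(B)): towers=[A; B; C/D; E; F] holding=-
step 3 (unstack(D, C)): towers=[A; B; C; E; F] holding=D
step 4 (putdown(D)): towers=[A; B; C; D; E; F] holding=-
goal check: towers=[A; B; C; D; E; F] holding=- — reached (length 4, optimal by BFS)

unstack(B, D)
putdown(B)
unstack(D, C)
putdown(D)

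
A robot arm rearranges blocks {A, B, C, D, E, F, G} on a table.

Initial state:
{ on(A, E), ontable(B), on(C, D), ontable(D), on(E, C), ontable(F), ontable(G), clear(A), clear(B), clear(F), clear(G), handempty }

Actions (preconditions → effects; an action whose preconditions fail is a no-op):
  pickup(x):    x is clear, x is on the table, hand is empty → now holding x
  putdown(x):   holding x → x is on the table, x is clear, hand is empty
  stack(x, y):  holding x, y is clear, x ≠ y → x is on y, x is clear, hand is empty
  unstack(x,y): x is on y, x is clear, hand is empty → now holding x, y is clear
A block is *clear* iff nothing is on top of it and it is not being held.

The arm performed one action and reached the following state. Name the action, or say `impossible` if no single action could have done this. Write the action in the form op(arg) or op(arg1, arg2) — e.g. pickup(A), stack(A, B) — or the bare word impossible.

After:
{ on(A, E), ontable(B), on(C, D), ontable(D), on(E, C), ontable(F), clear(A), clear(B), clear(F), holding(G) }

target: towers=[B; D/C/E/A; F] holding=G
         pickup(B) → towers=[D/C/E/A; F; G] holding=B
         pickup(F) → towers=[B; D/C/E/A; G] holding=F
         pickup(G) → towers=[B; D/C/E/A; F] holding=G  ← match
     unstack(A, E) → towers=[B; D/C/E; F; G] holding=A

pickup(G)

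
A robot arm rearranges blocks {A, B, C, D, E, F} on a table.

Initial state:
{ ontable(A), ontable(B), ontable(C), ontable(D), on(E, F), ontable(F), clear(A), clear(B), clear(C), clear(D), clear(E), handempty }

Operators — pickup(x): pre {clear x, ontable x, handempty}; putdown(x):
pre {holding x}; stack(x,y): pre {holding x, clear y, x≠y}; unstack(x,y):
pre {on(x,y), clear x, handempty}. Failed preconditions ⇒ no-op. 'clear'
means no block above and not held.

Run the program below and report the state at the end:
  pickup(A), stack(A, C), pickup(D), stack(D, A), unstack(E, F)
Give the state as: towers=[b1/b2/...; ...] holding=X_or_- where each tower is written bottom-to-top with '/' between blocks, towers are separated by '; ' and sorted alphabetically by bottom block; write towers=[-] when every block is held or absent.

towers=[B; C/A/D; F] holding=E

step 1 (pickup(A)): towers=[B; C; D; F/E] holding=A
step 2 (stack(A, C)): towers=[B; C/A; D; F/E] holding=-
step 3 (pickup(D)): towers=[B; C/A; F/E] holding=D
step 4 (stack(D, A)): towers=[B; C/A/D; F/E] holding=-
step 5 (unstack(E, F)): towers=[B; C/A/D; F] holding=E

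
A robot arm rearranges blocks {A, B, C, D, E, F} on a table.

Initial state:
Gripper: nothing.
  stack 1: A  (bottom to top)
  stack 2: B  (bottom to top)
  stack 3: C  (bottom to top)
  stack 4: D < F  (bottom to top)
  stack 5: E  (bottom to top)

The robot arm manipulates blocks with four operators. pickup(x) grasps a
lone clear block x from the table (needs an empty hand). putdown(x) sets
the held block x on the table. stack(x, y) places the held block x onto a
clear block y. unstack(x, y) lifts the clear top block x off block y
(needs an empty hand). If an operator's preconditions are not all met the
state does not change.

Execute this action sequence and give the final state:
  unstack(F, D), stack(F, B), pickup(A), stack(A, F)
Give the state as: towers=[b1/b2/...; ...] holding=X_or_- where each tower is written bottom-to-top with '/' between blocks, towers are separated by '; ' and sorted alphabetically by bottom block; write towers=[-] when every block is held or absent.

towers=[B/F/A; C; D; E] holding=-

step 1 (unstack(F, D)): towers=[A; B; C; D; E] holding=F
step 2 (stack(F, B)): towers=[A; B/F; C; D; E] holding=-
step 3 (pickup(A)): towers=[B/F; C; D; E] holding=A
step 4 (stack(A, F)): towers=[B/F/A; C; D; E] holding=-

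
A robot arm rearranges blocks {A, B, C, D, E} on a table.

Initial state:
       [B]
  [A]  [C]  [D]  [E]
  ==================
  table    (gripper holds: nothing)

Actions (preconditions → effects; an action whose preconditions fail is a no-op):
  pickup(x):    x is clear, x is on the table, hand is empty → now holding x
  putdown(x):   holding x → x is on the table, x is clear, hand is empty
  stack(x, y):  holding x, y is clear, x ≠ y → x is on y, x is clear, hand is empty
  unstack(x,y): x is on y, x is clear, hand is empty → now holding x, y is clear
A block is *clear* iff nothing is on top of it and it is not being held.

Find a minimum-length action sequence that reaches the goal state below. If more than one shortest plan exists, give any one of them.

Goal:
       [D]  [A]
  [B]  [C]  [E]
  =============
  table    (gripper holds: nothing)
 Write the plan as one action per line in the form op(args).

step 1 (unstack(B, C)): towers=[A; C; D; E] holding=B
step 2 (putdown(B)): towers=[A; B; C; D; E] holding=-
step 3 (pickup(D)): towers=[A; B; C; E] holding=D
step 4 (stack(D, C)): towers=[A; B; C/D; E] holding=-
step 5 (pickup(A)): towers=[B; C/D; E] holding=A
step 6 (stack(A, E)): towers=[B; C/D; E/A] holding=-
goal check: towers=[B; C/D; E/A] holding=- — reached (length 6, optimal by BFS)

unstack(B, C)
putdown(B)
pickup(D)
stack(D, C)
pickup(A)
stack(A, E)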